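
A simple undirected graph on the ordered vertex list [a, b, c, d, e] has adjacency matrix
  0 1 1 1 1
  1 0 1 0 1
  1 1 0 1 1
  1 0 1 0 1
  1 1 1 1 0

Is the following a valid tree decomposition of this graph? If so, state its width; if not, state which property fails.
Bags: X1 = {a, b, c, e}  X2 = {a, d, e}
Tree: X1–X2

A tree decomposition must satisfy three properties: every vertex lies in some bag; for every edge, both endpoints lie together in some bag; and for every vertex, the bags containing it form a connected subtree. Here edge (c,d) lies in no bag, so the decomposition is invalid.

No — edge (c,d) lies in no bag.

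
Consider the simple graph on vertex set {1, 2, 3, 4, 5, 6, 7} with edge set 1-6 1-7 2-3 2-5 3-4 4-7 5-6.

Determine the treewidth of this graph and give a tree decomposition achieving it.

The largest bag has 3 vertices, giving width 2; this decomposition certifies tw(G) ≤ 2. The edges 5–6–1–7–4–3–2–5 form a cycle, so G is not a tree and its treewidth is at least 2. The upper and lower bounds meet at 2, so that is the treewidth.

Treewidth 2.
One optimal decomposition is:
Bags: B1 = {1, 5, 6}  B2 = {1, 5, 7}  B3 = {4, 5, 7}  B4 = {3, 4, 5}  B5 = {2, 3, 5}
Tree: B1–B2, B2–B3, B3–B4, B4–B5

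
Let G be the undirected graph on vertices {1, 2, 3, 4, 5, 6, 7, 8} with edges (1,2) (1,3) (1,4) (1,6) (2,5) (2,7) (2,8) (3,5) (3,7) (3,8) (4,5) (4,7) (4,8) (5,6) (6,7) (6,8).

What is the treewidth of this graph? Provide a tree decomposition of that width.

The largest bag has 5 vertices, giving width 4; this decomposition certifies tw(G) ≤ 4. For the lower bound: the 5 vertex sets {2,7}, {1,4}, {5,6}, {8}, {3} are disjoint, each induces a connected subgraph, and every pair is joined by at least one edge of G. Contracting each set to a single vertex therefore yields K_{5} as a minor, and since treewidth is minor-monotone, tw(G) ≥ tw(K_{5}) = 4. Combining the bounds, tw(G) = 4.

Treewidth 4.
One such decomposition:
Bags: B1 = {1, 2, 5, 7, 8}  B2 = {1, 4, 5, 7, 8}  B3 = {1, 5, 6, 7, 8}  B4 = {1, 3, 5, 7, 8}
Tree: B1–B2, B2–B3, B3–B4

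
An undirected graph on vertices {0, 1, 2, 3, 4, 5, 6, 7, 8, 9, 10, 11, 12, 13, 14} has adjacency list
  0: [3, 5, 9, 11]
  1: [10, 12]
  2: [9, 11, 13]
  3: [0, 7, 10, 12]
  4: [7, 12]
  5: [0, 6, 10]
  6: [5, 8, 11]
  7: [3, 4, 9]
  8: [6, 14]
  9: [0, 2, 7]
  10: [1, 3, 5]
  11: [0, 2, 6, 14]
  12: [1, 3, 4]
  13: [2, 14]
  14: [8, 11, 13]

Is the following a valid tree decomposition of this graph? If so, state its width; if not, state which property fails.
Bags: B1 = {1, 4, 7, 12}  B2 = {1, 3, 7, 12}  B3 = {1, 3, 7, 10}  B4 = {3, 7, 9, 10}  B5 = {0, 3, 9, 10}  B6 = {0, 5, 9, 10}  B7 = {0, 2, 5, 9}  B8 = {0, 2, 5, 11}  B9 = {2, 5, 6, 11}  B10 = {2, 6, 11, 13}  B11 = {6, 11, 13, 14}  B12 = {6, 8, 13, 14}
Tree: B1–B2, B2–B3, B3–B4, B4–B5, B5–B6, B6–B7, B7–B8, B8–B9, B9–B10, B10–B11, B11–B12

Checking the three conditions: (i) the bags cover all of {0, 1, 2, 3, 4, 5, 6, 7, 8, 9, 10, 11, 12, 13, 14}; (ii) for each edge, some bag contains both endpoints; (iii) the bags containing any fixed vertex form a subtree. All hold, so the decomposition is valid with width 4 − 1 = 3.

Yes; width 3.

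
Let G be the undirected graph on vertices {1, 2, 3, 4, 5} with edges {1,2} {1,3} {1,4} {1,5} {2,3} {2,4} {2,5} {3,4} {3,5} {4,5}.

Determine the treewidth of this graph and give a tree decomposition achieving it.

With just one bag of size 5, the width is 5 − 1 = 4, so tw(G) ≤ 4. On the other hand G contains the 5-clique {1, 2, 3, 4, 5}. A clique must lie in a single bag of any decomposition, so no decomposition can have width below 4. Hence tw(G) = 4 exactly.

Treewidth 4.
One optimal decomposition is:
Bags: B1 = {1, 2, 3, 4, 5}
Tree: (single bag)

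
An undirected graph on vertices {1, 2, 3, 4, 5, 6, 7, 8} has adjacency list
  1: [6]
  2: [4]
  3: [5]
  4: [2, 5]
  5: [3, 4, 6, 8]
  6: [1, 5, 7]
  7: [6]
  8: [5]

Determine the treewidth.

A width-1 tree decomposition is:
Bags: B1 = {5, 6}  B2 = {4, 5}  B3 = {3, 5}  B4 = {1, 6}  B5 = {5, 8}  B6 = {2, 4}  B7 = {6, 7}
Tree: B1–B2, B2–B3, B1–B4, B1–B5, B2–B6, B4–B7
The largest bag has 2 vertices, giving width 1; this decomposition certifies tw(G) ≤ 1. Since G has at least one edge (e.g. 6–5), it is not an edgeless graph, so tw(G) ≥ 1. The upper and lower bounds meet at 1, so that is the treewidth.

1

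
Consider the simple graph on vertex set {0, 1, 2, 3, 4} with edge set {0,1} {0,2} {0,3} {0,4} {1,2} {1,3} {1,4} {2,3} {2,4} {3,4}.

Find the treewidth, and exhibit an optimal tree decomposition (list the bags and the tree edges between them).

Treewidth 4.
One optimal decomposition is:
Bags: B1 = {0, 1, 2, 3, 4}
Tree: (single bag)

With just one bag of size 5, the width is 5 − 1 = 4, so tw(G) ≤ 4. For the lower bound, the 5 vertices {0, 1, 2, 3, 4} are pairwise adjacent, and any tree decomposition puts a clique entirely inside one bag — forcing width ≥ 4. Hence tw(G) = 4 exactly.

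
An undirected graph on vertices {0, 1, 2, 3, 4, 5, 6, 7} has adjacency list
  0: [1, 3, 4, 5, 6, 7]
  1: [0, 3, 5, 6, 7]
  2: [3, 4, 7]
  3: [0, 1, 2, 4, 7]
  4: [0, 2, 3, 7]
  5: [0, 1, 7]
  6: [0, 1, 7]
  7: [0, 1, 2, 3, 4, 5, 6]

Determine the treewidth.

A width-3 tree decomposition is:
Bags: B1 = {0, 3, 4, 7}  B2 = {0, 1, 3, 7}  B3 = {0, 1, 6, 7}  B4 = {2, 3, 4, 7}  B5 = {0, 1, 5, 7}
Tree: B1–B2, B2–B3, B1–B4, B2–B5
The largest bag has 4 vertices, giving width 3; this decomposition certifies tw(G) ≤ 3. For the lower bound, the 4 vertices {0, 1, 3, 7} are pairwise adjacent, and any tree decomposition puts a clique entirely inside one bag — forcing width ≥ 3. Therefore the treewidth is 3.

3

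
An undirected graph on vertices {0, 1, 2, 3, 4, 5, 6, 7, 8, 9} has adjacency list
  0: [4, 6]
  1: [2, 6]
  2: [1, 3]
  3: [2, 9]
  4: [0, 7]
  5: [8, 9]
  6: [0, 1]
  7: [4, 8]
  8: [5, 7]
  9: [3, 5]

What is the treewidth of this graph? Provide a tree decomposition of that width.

Treewidth 2.
Bags: B1 = {1, 2, 6}  B2 = {0, 2, 6}  B3 = {0, 2, 4}  B4 = {2, 4, 7}  B5 = {2, 7, 8}  B6 = {2, 5, 8}  B7 = {2, 5, 9}  B8 = {2, 3, 9}
Tree: B1–B2, B2–B3, B3–B4, B4–B5, B5–B6, B6–B7, B7–B8

Every bag has size at most 3, so the width is 3 − 1 = 2 and tw(G) ≤ 2. Since 2–1–6–0–4–7–8–5–9–3–2 is a cycle in G, G is not acyclic. Forests are exactly the graphs of treewidth ≤ 1, so tw(G) ≥ 2. Combining the bounds, tw(G) = 2.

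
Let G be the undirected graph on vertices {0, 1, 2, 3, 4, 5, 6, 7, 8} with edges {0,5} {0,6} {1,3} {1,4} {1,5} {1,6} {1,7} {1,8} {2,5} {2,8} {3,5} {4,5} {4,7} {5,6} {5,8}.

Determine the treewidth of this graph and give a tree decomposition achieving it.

Every bag has size at most 3, so the width is 3 − 1 = 2 and tw(G) ≤ 2. On the other hand G contains the 3-clique {0, 5, 6}. A clique must lie in a single bag of any decomposition, so no decomposition can have width below 2. The upper and lower bounds meet at 2, so that is the treewidth.

Treewidth 2.
One optimal decomposition is:
Bags: B1 = {1, 5, 8}  B2 = {1, 3, 5}  B3 = {2, 5, 8}  B4 = {1, 4, 5}  B5 = {1, 5, 6}  B6 = {0, 5, 6}  B7 = {1, 4, 7}
Tree: B1–B2, B1–B3, B1–B4, B1–B5, B5–B6, B4–B7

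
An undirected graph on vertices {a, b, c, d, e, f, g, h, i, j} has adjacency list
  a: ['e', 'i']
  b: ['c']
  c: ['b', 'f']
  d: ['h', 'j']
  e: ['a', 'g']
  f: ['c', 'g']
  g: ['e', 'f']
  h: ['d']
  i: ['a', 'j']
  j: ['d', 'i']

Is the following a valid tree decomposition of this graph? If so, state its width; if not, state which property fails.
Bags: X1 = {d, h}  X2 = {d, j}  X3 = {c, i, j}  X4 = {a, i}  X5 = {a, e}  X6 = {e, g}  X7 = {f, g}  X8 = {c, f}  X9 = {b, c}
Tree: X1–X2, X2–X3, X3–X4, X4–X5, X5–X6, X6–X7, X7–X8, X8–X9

A tree decomposition must satisfy three properties: every vertex lies in some bag; for every edge, both endpoints lie together in some bag; and for every vertex, the bags containing it form a connected subtree. Here bags containing vertex c are not connected in the tree, so the decomposition is invalid.

No — bags containing vertex c are not connected in the tree.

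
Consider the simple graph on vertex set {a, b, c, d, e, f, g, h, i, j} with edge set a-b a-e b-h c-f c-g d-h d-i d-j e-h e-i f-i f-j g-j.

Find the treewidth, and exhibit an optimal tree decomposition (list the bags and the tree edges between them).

Treewidth 2.
Bags: B1 = {a, b, e}  B2 = {b, e, h}  B3 = {e, h, i}  B4 = {d, h, i}  B5 = {d, f, i}  B6 = {d, f, j}  B7 = {c, f, j}  B8 = {c, g, j}
Tree: B1–B2, B2–B3, B3–B4, B4–B5, B5–B6, B6–B7, B7–B8

The largest bag has 3 vertices, giving width 2; this decomposition certifies tw(G) ≤ 2. Since a–b–h–e–a is a cycle in G, G is not acyclic. Forests are exactly the graphs of treewidth ≤ 1, so tw(G) ≥ 2. The upper and lower bounds meet at 2, so that is the treewidth.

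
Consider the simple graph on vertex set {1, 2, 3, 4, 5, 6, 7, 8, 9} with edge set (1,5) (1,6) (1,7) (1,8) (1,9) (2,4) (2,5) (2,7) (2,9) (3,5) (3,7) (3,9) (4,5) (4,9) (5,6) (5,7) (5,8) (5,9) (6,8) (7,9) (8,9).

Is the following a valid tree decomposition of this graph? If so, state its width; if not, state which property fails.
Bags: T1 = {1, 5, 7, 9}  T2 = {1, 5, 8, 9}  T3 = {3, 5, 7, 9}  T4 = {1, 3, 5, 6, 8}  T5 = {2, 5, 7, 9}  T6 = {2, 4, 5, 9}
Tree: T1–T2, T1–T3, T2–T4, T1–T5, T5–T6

No — bags containing vertex 3 are not connected in the tree.

A tree decomposition must satisfy three properties: every vertex lies in some bag; for every edge, both endpoints lie together in some bag; and for every vertex, the bags containing it form a connected subtree. Here bags containing vertex 3 are not connected in the tree, so the decomposition is invalid.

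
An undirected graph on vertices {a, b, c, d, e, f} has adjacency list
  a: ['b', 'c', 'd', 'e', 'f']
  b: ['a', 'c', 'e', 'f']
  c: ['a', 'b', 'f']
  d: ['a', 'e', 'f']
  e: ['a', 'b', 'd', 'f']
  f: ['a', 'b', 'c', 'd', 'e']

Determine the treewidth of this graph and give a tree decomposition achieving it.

The largest bag has 4 vertices, giving width 3; this decomposition certifies tw(G) ≤ 3. On the other hand G contains the 4-clique {a, d, e, f}. A clique must lie in a single bag of any decomposition, so no decomposition can have width below 3. The upper and lower bounds meet at 3, so that is the treewidth.

Treewidth 3.
Bags: B1 = {a, b, e, f}  B2 = {a, d, e, f}  B3 = {a, b, c, f}
Tree: B1–B2, B1–B3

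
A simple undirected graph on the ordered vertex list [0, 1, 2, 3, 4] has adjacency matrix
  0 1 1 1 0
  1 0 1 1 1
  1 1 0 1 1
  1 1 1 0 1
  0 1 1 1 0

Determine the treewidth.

A width-3 tree decomposition is:
Bags: B1 = {1, 2, 3, 4}  B2 = {0, 1, 2, 3}
Tree: B1–B2
Every bag has size at most 4, so the width is 4 − 1 = 3 and tw(G) ≤ 3. Conversely, {0, 1, 2, 3} is a clique of size 4, and the vertices of any clique must share a bag in every tree decomposition; so some bag has ≥ 4 vertices and tw(G) ≥ 3. Hence tw(G) = 3 exactly.

3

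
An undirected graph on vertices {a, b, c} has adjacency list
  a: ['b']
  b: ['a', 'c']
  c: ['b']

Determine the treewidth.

A width-1 tree decomposition is:
Bags: B1 = {b, c}  B2 = {a, b}
Tree: B1–B2
The largest bag has 2 vertices, giving width 1; this decomposition certifies tw(G) ≤ 1. G has an edge, so its treewidth is at least 1. Hence tw(G) = 1 exactly.

1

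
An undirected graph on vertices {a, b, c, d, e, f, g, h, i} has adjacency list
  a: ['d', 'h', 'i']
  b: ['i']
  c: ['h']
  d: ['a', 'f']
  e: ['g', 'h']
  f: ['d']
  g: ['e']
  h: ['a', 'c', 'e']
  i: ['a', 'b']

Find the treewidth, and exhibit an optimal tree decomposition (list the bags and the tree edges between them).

Treewidth 1.
One such decomposition:
Bags: B1 = {e, h}  B2 = {a, h}  B3 = {a, d}  B4 = {e, g}  B5 = {a, i}  B6 = {d, f}  B7 = {b, i}  B8 = {c, h}
Tree: B1–B2, B2–B3, B1–B4, B2–B5, B3–B6, B5–B7, B1–B8

The largest bag has 2 vertices, giving width 1; this decomposition certifies tw(G) ≤ 1. Any graph with an edge has treewidth ≥ 1, and G has the edge h–e. Hence tw(G) = 1 exactly.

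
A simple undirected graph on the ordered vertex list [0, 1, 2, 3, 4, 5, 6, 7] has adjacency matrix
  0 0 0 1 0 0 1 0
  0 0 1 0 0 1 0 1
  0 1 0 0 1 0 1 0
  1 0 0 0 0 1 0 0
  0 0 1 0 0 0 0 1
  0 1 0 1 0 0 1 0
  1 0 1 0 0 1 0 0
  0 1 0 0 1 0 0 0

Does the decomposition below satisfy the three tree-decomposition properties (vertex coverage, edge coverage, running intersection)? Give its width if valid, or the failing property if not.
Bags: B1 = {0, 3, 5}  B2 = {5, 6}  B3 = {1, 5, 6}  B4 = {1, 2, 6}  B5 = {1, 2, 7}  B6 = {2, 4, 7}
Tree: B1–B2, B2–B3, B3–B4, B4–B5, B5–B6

A tree decomposition must satisfy three properties: every vertex lies in some bag; for every edge, both endpoints lie together in some bag; and for every vertex, the bags containing it form a connected subtree. Here edge (0,6) lies in no bag, so the decomposition is invalid.

No — edge (0,6) lies in no bag.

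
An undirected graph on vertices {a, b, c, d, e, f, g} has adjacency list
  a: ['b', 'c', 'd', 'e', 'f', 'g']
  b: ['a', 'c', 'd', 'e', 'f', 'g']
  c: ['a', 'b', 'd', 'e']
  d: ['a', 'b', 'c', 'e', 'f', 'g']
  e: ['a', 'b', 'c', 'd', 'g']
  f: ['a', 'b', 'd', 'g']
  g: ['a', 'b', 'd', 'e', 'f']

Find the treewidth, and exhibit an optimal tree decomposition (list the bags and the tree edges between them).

Every bag has size at most 5, so the width is 5 − 1 = 4 and tw(G) ≤ 4. On the other hand G contains the 5-clique {a, b, d, e, g}. A clique must lie in a single bag of any decomposition, so no decomposition can have width below 4. Hence tw(G) = 4 exactly.

Treewidth 4.
Bags: B1 = {a, b, c, d, e}  B2 = {a, b, d, e, g}  B3 = {a, b, d, f, g}
Tree: B1–B2, B2–B3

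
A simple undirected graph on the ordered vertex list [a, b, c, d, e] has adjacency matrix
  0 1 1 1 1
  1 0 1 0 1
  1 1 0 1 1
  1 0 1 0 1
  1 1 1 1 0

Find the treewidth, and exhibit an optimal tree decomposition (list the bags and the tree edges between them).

The largest bag has 4 vertices, giving width 3; this decomposition certifies tw(G) ≤ 3. For the lower bound, the 4 vertices {a, c, d, e} are pairwise adjacent, and any tree decomposition puts a clique entirely inside one bag — forcing width ≥ 3. Hence tw(G) = 3 exactly.

Treewidth 3.
One such decomposition:
Bags: B1 = {a, c, d, e}  B2 = {a, b, c, e}
Tree: B1–B2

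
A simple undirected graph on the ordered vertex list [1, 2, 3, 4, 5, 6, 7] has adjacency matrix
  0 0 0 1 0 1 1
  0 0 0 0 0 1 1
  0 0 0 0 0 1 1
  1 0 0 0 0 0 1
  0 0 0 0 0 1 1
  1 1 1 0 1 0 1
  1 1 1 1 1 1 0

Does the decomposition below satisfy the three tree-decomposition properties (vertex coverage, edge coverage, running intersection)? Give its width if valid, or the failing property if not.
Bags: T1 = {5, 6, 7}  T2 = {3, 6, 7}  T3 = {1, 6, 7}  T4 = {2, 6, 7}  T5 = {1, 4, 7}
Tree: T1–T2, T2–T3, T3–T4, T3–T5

Every vertex of G appears in some bag (union = {1, 2, 3, 4, 5, 6, 7}); every edge is covered by a bag; and for each vertex v the set of bags containing v is connected in the bag tree. The decomposition is therefore valid. The largest bag has 3 vertices, so the width is 2.

Yes; width 2.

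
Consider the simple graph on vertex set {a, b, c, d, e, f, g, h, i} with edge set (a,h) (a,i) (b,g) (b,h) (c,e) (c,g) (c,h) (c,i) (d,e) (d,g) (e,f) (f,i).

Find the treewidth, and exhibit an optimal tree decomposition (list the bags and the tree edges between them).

The largest bag has 4 vertices, giving width 3; this decomposition certifies tw(G) ≤ 3. For the lower bound: the 4 vertex sets {d,e,f}, {i}, {c}, {a,b,g,h} are disjoint, each induces a connected subgraph, and every pair is joined by at least one edge of G. Contracting each set to a single vertex therefore yields K_{4} as a minor, and since treewidth is minor-monotone, tw(G) ≥ tw(K_{4}) = 3. The upper and lower bounds meet at 3, so that is the treewidth.

Treewidth 3.
Bags: B1 = {d, e, f, i}  B2 = {c, d, e, i}  B3 = {c, d, g, i}  B4 = {a, c, g, i}  B5 = {a, c, g, h}  B6 = {a, b, g, h}
Tree: B1–B2, B2–B3, B3–B4, B4–B5, B5–B6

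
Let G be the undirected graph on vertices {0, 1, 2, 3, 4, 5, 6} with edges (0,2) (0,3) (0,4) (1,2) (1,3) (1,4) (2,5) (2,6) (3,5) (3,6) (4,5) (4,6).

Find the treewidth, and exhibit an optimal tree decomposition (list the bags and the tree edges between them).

Treewidth 3.
One optimal decomposition is:
Bags: B1 = {2, 3, 4, 5}  B2 = {0, 2, 3, 4}  B3 = {1, 2, 3, 4}  B4 = {2, 3, 4, 6}
Tree: B1–B2, B2–B3, B3–B4

The largest bag has 4 vertices, giving width 3; this decomposition certifies tw(G) ≤ 3. For the lower bound: the 4 vertex sets {3,5}, {0,2}, {4}, {1} are disjoint, each induces a connected subgraph, and every pair is joined by at least one edge of G. Contracting each set to a single vertex therefore yields K_{4} as a minor, and since treewidth is minor-monotone, tw(G) ≥ tw(K_{4}) = 3. Therefore the treewidth is 3.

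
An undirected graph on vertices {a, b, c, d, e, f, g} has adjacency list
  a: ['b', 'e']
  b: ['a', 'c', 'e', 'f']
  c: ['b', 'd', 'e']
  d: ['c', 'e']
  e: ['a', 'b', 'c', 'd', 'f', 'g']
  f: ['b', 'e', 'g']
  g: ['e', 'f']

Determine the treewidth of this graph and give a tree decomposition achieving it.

The largest bag has 3 vertices, giving width 2; this decomposition certifies tw(G) ≤ 2. For the lower bound, the 3 vertices {c, d, e} are pairwise adjacent, and any tree decomposition puts a clique entirely inside one bag — forcing width ≥ 2. Combining the bounds, tw(G) = 2.

Treewidth 2.
Bags: B1 = {b, e, f}  B2 = {a, b, e}  B3 = {e, f, g}  B4 = {b, c, e}  B5 = {c, d, e}
Tree: B1–B2, B1–B3, B1–B4, B4–B5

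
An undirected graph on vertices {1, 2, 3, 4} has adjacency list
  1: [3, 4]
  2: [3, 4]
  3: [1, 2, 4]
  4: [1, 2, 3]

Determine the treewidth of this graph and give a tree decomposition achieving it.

The largest bag has 3 vertices, giving width 2; this decomposition certifies tw(G) ≤ 2. Conversely, {1, 3, 4} is a clique of size 3, and the vertices of any clique must share a bag in every tree decomposition; so some bag has ≥ 3 vertices and tw(G) ≥ 2. The upper and lower bounds meet at 2, so that is the treewidth.

Treewidth 2.
One such decomposition:
Bags: B1 = {2, 3, 4}  B2 = {1, 3, 4}
Tree: B1–B2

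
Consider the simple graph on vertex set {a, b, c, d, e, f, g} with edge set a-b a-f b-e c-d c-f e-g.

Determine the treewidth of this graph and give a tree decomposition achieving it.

Treewidth 1.
Bags: B1 = {e, g}  B2 = {b, e}  B3 = {a, b}  B4 = {a, f}  B5 = {c, f}  B6 = {c, d}
Tree: B1–B2, B2–B3, B3–B4, B4–B5, B5–B6

Every bag has size at most 2, so the width is 2 − 1 = 1 and tw(G) ≤ 1. Since G has at least one edge (e.g. g–e), it is not an edgeless graph, so tw(G) ≥ 1. The upper and lower bounds meet at 1, so that is the treewidth.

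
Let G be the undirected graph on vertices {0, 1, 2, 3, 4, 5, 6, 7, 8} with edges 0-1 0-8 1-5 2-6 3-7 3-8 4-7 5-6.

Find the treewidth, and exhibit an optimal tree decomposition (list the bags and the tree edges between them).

Every bag has size at most 2, so the width is 2 − 1 = 1 and tw(G) ≤ 1. G has an edge, so its treewidth is at least 1. Therefore the treewidth is 1.

Treewidth 1.
One such decomposition:
Bags: B1 = {4, 7}  B2 = {3, 7}  B3 = {3, 8}  B4 = {0, 8}  B5 = {0, 1}  B6 = {1, 5}  B7 = {5, 6}  B8 = {2, 6}
Tree: B1–B2, B2–B3, B3–B4, B4–B5, B5–B6, B6–B7, B7–B8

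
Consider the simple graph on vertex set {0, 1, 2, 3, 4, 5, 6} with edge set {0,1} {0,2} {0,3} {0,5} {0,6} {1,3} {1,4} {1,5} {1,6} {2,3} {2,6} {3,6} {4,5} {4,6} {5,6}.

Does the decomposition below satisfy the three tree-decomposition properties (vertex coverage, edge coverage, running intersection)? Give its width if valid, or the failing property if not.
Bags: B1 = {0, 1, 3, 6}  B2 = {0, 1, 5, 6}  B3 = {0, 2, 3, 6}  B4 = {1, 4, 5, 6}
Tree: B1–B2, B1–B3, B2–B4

Vertex coverage: the bags together contain {0, 1, 2, 3, 4, 5, 6}, the full vertex set. Edge coverage: each edge of G has both endpoints in at least one bag. Running intersection: for every vertex, the bags containing it form a connected subtree. All three properties hold, so this is a valid tree decomposition of width max|bag| − 1 = 3, and hence tw(G) ≤ 3.

Yes; width 3.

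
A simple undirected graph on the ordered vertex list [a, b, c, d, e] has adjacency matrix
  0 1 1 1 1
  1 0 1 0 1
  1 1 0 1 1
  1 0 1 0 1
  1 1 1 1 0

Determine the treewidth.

3

A width-3 tree decomposition is:
Bags: B1 = {a, b, c, e}  B2 = {a, c, d, e}
Tree: B1–B2
Every bag has size at most 4, so the width is 4 − 1 = 3 and tw(G) ≤ 3. For the lower bound, the 4 vertices {a, c, d, e} are pairwise adjacent, and any tree decomposition puts a clique entirely inside one bag — forcing width ≥ 3. The upper and lower bounds meet at 3, so that is the treewidth.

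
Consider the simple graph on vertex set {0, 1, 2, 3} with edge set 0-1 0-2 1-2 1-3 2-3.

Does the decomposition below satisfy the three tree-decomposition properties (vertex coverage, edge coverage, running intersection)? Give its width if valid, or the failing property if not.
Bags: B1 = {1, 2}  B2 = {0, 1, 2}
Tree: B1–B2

No — vertex 3 appears in no bag.

A tree decomposition must satisfy three properties: every vertex lies in some bag; for every edge, both endpoints lie together in some bag; and for every vertex, the bags containing it form a connected subtree. Here vertex 3 appears in no bag, so the decomposition is invalid.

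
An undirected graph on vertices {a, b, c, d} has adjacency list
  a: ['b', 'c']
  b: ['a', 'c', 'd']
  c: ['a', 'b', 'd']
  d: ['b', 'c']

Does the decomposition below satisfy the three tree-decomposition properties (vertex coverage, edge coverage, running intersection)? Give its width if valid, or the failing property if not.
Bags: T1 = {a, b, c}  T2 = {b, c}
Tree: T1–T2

A tree decomposition must satisfy three properties: every vertex lies in some bag; for every edge, both endpoints lie together in some bag; and for every vertex, the bags containing it form a connected subtree. Here vertex d appears in no bag, so the decomposition is invalid.

No — vertex d appears in no bag.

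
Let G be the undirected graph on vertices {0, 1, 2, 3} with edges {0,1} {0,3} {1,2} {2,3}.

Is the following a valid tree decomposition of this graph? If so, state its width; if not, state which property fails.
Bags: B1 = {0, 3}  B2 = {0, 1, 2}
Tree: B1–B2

No — edge (2,3) lies in no bag.

A tree decomposition must satisfy three properties: every vertex lies in some bag; for every edge, both endpoints lie together in some bag; and for every vertex, the bags containing it form a connected subtree. Here edge (2,3) lies in no bag, so the decomposition is invalid.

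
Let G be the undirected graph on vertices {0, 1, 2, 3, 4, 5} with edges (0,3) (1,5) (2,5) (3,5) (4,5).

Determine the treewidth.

A width-1 tree decomposition is:
Bags: B1 = {0, 3}  B2 = {3, 5}  B3 = {1, 5}  B4 = {2, 5}  B5 = {4, 5}
Tree: B1–B2, B2–B3, B3–B4, B4–B5
The largest bag has 2 vertices, giving width 1; this decomposition certifies tw(G) ≤ 1. Any graph with an edge has treewidth ≥ 1, and G has the edge 0–3. Therefore the treewidth is 1.

1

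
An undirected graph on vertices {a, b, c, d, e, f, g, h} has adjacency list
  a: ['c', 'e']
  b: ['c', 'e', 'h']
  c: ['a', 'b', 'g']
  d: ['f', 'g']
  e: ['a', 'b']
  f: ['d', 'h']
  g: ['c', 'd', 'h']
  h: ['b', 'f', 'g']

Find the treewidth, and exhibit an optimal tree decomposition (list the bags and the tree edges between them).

Every bag has size at most 3, so the width is 3 − 1 = 2 and tw(G) ≤ 2. The edges a–e–b–c–a form a cycle, so G is not a tree and its treewidth is at least 2. Combining the bounds, tw(G) = 2.

Treewidth 2.
One such decomposition:
Bags: B1 = {a, c, e}  B2 = {b, c, e}  B3 = {b, c, g}  B4 = {b, g, h}  B5 = {d, g, h}  B6 = {d, f, h}
Tree: B1–B2, B2–B3, B3–B4, B4–B5, B5–B6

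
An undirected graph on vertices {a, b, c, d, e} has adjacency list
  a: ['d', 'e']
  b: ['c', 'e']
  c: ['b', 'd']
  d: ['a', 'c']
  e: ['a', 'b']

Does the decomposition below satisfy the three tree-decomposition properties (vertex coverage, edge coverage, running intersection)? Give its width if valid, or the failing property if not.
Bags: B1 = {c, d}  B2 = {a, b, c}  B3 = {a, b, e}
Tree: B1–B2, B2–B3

No — edge (a,d) lies in no bag.

A tree decomposition must satisfy three properties: every vertex lies in some bag; for every edge, both endpoints lie together in some bag; and for every vertex, the bags containing it form a connected subtree. Here edge (a,d) lies in no bag, so the decomposition is invalid.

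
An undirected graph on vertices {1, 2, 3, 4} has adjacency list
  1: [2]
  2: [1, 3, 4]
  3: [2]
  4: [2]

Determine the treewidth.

1

A width-1 tree decomposition is:
Bags: B1 = {2, 3}  B2 = {2, 4}  B3 = {1, 2}
Tree: B1–B2, B1–B3
Every bag has size at most 2, so the width is 2 − 1 = 1 and tw(G) ≤ 1. Any graph with an edge has treewidth ≥ 1, and G has the edge 3–2. The upper and lower bounds meet at 1, so that is the treewidth.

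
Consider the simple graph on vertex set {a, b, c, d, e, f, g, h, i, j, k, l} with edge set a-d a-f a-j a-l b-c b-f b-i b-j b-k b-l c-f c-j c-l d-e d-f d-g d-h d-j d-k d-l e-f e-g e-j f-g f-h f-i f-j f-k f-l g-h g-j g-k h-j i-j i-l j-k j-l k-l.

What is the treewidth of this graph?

A width-4 tree decomposition is:
Bags: B1 = {b, f, j, k, l}  B2 = {b, f, i, j, l}  B3 = {b, c, f, j, l}  B4 = {d, f, j, k, l}  B5 = {d, f, g, j, k}  B6 = {d, f, g, h, j}  B7 = {a, d, f, j, l}  B8 = {d, e, f, g, j}
Tree: B1–B2, B2–B3, B1–B4, B4–B5, B5–B6, B4–B7, B6–B8
Each bag holds 5 vertices, so the decomposition has width 4, which upper-bounds the treewidth. On the other hand G contains the 5-clique {d, e, f, g, j}. A clique must lie in a single bag of any decomposition, so no decomposition can have width below 4. Therefore the treewidth is 4.

4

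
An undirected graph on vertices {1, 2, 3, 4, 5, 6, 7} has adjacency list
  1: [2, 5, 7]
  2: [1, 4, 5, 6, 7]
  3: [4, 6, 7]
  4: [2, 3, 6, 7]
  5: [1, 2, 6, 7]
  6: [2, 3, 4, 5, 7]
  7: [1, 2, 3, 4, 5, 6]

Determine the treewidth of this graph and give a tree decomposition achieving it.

Treewidth 3.
One such decomposition:
Bags: B1 = {2, 4, 6, 7}  B2 = {2, 5, 6, 7}  B3 = {3, 4, 6, 7}  B4 = {1, 2, 5, 7}
Tree: B1–B2, B1–B3, B2–B4

Every bag has size at most 4, so the width is 4 − 1 = 3 and tw(G) ≤ 3. Conversely, {2, 4, 6, 7} is a clique of size 4, and the vertices of any clique must share a bag in every tree decomposition; so some bag has ≥ 4 vertices and tw(G) ≥ 3. Combining the bounds, tw(G) = 3.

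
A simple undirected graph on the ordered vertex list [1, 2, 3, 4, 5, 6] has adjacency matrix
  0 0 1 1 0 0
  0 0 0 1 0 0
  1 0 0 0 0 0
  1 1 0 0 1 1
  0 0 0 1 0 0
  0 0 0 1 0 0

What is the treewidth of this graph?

1

A width-1 tree decomposition is:
Bags: B1 = {1, 4}  B2 = {4, 5}  B3 = {1, 3}  B4 = {4, 6}  B5 = {2, 4}
Tree: B1–B2, B1–B3, B1–B4, B4–B5
Every bag has size at most 2, so the width is 2 − 1 = 1 and tw(G) ≤ 1. G has an edge, so its treewidth is at least 1. Combining the bounds, tw(G) = 1.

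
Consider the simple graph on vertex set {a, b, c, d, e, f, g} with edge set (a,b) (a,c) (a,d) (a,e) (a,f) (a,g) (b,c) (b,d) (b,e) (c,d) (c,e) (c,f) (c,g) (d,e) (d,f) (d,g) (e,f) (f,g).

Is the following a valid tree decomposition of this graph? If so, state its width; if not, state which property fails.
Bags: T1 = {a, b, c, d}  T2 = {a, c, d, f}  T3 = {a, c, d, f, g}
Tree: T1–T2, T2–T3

No — vertex e appears in no bag.

A tree decomposition must satisfy three properties: every vertex lies in some bag; for every edge, both endpoints lie together in some bag; and for every vertex, the bags containing it form a connected subtree. Here vertex e appears in no bag, so the decomposition is invalid.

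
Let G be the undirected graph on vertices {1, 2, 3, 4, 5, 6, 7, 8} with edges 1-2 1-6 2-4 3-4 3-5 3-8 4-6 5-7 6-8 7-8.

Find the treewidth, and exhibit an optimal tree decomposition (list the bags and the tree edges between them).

The largest bag has 3 vertices, giving width 2; this decomposition certifies tw(G) ≤ 2. The edges 1–2–4–6–1 form a cycle, so G is not a tree and its treewidth is at least 2. The upper and lower bounds meet at 2, so that is the treewidth.

Treewidth 2.
One such decomposition:
Bags: B1 = {1, 2, 6}  B2 = {2, 4, 6}  B3 = {4, 6, 8}  B4 = {3, 4, 8}  B5 = {3, 7, 8}  B6 = {3, 5, 7}
Tree: B1–B2, B2–B3, B3–B4, B4–B5, B5–B6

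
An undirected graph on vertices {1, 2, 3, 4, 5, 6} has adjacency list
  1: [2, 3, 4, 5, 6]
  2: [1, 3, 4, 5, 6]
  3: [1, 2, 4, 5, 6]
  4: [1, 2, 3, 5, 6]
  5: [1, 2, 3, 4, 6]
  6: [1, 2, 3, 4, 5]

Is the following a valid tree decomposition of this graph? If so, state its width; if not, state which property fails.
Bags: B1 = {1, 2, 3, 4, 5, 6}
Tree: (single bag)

Yes; width 5.

Vertex coverage: the bags together contain {1, 2, 3, 4, 5, 6}, the full vertex set. Edge coverage: each edge of G has both endpoints in at least one bag. Running intersection: for every vertex, the bags containing it form a connected subtree. All three properties hold, so this is a valid tree decomposition of width max|bag| − 1 = 5, and hence tw(G) ≤ 5.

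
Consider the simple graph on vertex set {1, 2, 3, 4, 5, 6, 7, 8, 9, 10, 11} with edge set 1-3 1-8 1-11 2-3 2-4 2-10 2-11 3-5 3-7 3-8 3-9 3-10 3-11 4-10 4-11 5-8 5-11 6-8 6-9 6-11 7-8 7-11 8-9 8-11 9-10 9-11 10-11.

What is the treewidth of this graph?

A width-3 tree decomposition is:
Bags: B1 = {3, 8, 9, 11}  B2 = {3, 9, 10, 11}  B3 = {1, 3, 8, 11}  B4 = {2, 3, 10, 11}  B5 = {6, 8, 9, 11}  B6 = {2, 4, 10, 11}  B7 = {3, 7, 8, 11}  B8 = {3, 5, 8, 11}
Tree: B1–B2, B1–B3, B2–B4, B1–B5, B4–B6, B1–B7, B3–B8
Every bag has size at most 4, so the width is 4 − 1 = 3 and tw(G) ≤ 3. For the lower bound, the 4 vertices {1, 3, 8, 11} are pairwise adjacent, and any tree decomposition puts a clique entirely inside one bag — forcing width ≥ 3. Combining the bounds, tw(G) = 3.

3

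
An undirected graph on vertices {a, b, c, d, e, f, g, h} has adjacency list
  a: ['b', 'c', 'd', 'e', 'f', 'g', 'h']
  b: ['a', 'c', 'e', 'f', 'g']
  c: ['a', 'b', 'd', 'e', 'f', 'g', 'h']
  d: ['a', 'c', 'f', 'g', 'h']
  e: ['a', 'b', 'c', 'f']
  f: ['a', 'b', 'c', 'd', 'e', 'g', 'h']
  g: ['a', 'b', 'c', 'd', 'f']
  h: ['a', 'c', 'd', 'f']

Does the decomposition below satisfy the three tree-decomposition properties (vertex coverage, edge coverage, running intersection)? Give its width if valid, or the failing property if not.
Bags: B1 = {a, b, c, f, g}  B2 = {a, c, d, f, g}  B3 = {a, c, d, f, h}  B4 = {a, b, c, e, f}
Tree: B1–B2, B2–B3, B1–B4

Every vertex of G appears in some bag (union = {a, b, c, d, e, f, g, h}); every edge is covered by a bag; and for each vertex v the set of bags containing v is connected in the bag tree. The decomposition is therefore valid. The largest bag has 5 vertices, so the width is 4.

Yes; width 4.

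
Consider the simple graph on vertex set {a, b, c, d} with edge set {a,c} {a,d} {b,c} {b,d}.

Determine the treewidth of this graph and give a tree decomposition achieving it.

Treewidth 2.
One optimal decomposition is:
Bags: B1 = {a, b, c}  B2 = {a, b, d}
Tree: B1–B2

Every bag has size at most 3, so the width is 3 − 1 = 2 and tw(G) ≤ 2. Since b–c–a–d–b is a cycle in G, G is not acyclic. Forests are exactly the graphs of treewidth ≤ 1, so tw(G) ≥ 2. Hence tw(G) = 2 exactly.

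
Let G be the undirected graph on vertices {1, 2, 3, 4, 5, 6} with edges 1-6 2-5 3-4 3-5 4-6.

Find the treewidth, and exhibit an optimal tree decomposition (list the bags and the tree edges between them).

Each bag holds 2 vertices, so the decomposition has width 1, which upper-bounds the treewidth. Since G has at least one edge (e.g. 2–5), it is not an edgeless graph, so tw(G) ≥ 1. Combining the bounds, tw(G) = 1.

Treewidth 1.
Bags: B1 = {2, 5}  B2 = {3, 5}  B3 = {3, 4}  B4 = {4, 6}  B5 = {1, 6}
Tree: B1–B2, B2–B3, B3–B4, B4–B5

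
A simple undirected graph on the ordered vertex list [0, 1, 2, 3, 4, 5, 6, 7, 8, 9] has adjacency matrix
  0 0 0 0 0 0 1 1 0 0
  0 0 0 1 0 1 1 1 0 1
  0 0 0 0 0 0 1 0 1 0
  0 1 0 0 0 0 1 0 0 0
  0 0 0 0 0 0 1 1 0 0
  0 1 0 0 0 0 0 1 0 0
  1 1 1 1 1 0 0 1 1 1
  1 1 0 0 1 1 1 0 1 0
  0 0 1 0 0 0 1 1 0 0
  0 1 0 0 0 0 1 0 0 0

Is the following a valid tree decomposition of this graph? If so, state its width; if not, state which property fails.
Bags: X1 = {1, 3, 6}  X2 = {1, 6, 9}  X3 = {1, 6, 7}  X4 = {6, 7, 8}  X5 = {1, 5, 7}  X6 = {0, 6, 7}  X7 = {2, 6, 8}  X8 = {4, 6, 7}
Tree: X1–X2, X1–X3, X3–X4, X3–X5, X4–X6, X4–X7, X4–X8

Yes; width 2.

Every vertex of G appears in some bag (union = {0, 1, 2, 3, 4, 5, 6, 7, 8, 9}); every edge is covered by a bag; and for each vertex v the set of bags containing v is connected in the bag tree. The decomposition is therefore valid. The largest bag has 3 vertices, so the width is 2.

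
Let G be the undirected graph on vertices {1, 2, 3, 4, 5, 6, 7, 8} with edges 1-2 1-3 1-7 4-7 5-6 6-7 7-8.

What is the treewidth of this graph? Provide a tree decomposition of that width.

Treewidth 1.
One optimal decomposition is:
Bags: B1 = {6, 7}  B2 = {7, 8}  B3 = {1, 7}  B4 = {1, 2}  B5 = {5, 6}  B6 = {1, 3}  B7 = {4, 7}
Tree: B1–B2, B2–B3, B3–B4, B1–B5, B3–B6, B1–B7

Every bag has size at most 2, so the width is 2 − 1 = 1 and tw(G) ≤ 1. Any graph with an edge has treewidth ≥ 1, and G has the edge 7–6. Hence tw(G) = 1 exactly.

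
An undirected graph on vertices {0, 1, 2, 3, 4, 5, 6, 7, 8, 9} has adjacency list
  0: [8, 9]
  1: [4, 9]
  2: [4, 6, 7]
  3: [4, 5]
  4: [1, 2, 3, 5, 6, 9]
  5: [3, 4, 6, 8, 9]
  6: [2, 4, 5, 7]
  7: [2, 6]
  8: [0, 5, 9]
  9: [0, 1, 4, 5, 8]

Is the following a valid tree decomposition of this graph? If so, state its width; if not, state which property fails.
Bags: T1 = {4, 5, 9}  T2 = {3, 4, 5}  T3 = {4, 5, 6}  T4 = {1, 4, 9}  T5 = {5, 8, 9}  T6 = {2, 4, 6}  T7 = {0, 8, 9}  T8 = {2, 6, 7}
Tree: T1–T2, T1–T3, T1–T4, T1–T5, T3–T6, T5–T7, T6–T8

Yes; width 2.

Vertex coverage: the bags together contain {0, 1, 2, 3, 4, 5, 6, 7, 8, 9}, the full vertex set. Edge coverage: each edge of G has both endpoints in at least one bag. Running intersection: for every vertex, the bags containing it form a connected subtree. All three properties hold, so this is a valid tree decomposition of width max|bag| − 1 = 2, and hence tw(G) ≤ 2.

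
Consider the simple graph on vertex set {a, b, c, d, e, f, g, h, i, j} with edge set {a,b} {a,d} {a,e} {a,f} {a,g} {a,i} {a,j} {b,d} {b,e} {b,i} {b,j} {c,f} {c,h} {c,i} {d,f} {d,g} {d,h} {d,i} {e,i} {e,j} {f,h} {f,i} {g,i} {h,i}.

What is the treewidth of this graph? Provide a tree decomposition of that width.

Treewidth 3.
One such decomposition:
Bags: B1 = {a, d, f, i}  B2 = {d, f, h, i}  B3 = {a, b, d, i}  B4 = {c, f, h, i}  B5 = {a, b, e, i}  B6 = {a, b, e, j}  B7 = {a, d, g, i}
Tree: B1–B2, B1–B3, B2–B4, B3–B5, B5–B6, B1–B7

Each bag holds 4 vertices, so the decomposition has width 3, which upper-bounds the treewidth. Conversely, {a, b, e, j} is a clique of size 4, and the vertices of any clique must share a bag in every tree decomposition; so some bag has ≥ 4 vertices and tw(G) ≥ 3. Therefore the treewidth is 3.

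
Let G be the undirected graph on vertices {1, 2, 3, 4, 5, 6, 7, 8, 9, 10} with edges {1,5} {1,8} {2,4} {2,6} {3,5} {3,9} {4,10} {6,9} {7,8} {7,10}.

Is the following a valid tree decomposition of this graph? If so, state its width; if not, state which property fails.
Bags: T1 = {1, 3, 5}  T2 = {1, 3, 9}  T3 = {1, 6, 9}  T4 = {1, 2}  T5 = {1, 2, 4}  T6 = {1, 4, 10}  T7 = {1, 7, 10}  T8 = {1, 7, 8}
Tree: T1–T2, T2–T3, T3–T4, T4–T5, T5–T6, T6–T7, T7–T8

No — edge (6,2) lies in no bag.

A tree decomposition must satisfy three properties: every vertex lies in some bag; for every edge, both endpoints lie together in some bag; and for every vertex, the bags containing it form a connected subtree. Here edge (6,2) lies in no bag, so the decomposition is invalid.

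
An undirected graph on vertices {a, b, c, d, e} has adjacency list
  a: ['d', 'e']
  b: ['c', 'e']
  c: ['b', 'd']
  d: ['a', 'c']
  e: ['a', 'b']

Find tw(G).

2

A width-2 tree decomposition is:
Bags: B1 = {a, c, d}  B2 = {a, b, c}  B3 = {a, b, e}
Tree: B1–B2, B2–B3
Every bag has size at most 3, so the width is 3 − 1 = 2 and tw(G) ≤ 2. For the lower bound, G contains the cycle a–d–c–b–e–a, so G is not a forest; only forests have treewidth ≤ 1, hence tw(G) ≥ 2. Therefore the treewidth is 2.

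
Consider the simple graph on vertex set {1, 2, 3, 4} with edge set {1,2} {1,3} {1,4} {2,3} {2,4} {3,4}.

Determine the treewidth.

A width-3 tree decomposition is:
Bags: B1 = {1, 2, 3, 4}
Tree: (single bag)
A single bag containing all 4 vertices is trivially a valid decomposition of width 3. Conversely, {1, 2, 3, 4} is a clique of size 4, and the vertices of any clique must share a bag in every tree decomposition; so some bag has ≥ 4 vertices and tw(G) ≥ 3. Therefore the treewidth is 3.

3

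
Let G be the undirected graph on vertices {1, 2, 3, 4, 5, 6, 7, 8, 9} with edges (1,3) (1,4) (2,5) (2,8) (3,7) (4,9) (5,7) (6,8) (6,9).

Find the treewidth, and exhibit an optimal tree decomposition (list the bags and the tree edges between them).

Each bag holds 3 vertices, so the decomposition has width 2, which upper-bounds the treewidth. Since 6–9–4–1–3–7–5–2–8–6 is a cycle in G, G is not acyclic. Forests are exactly the graphs of treewidth ≤ 1, so tw(G) ≥ 2. Hence tw(G) = 2 exactly.

Treewidth 2.
Bags: B1 = {4, 6, 9}  B2 = {1, 4, 6}  B3 = {1, 3, 6}  B4 = {3, 6, 7}  B5 = {5, 6, 7}  B6 = {2, 5, 6}  B7 = {2, 6, 8}
Tree: B1–B2, B2–B3, B3–B4, B4–B5, B5–B6, B6–B7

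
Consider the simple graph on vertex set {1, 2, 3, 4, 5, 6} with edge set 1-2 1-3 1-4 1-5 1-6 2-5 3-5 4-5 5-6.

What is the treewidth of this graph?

2

A width-2 tree decomposition is:
Bags: B1 = {1, 4, 5}  B2 = {1, 2, 5}  B3 = {1, 3, 5}  B4 = {1, 5, 6}
Tree: B1–B2, B1–B3, B2–B4
Every bag has size at most 3, so the width is 3 − 1 = 2 and tw(G) ≤ 2. For the lower bound, the 3 vertices {1, 2, 5} are pairwise adjacent, and any tree decomposition puts a clique entirely inside one bag — forcing width ≥ 2. Combining the bounds, tw(G) = 2.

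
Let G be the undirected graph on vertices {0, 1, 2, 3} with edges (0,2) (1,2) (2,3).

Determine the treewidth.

1

A width-1 tree decomposition is:
Bags: B1 = {1, 2}  B2 = {2, 3}  B3 = {0, 2}
Tree: B1–B2, B2–B3
Every bag has size at most 2, so the width is 2 − 1 = 1 and tw(G) ≤ 1. G has an edge, so its treewidth is at least 1. Hence tw(G) = 1 exactly.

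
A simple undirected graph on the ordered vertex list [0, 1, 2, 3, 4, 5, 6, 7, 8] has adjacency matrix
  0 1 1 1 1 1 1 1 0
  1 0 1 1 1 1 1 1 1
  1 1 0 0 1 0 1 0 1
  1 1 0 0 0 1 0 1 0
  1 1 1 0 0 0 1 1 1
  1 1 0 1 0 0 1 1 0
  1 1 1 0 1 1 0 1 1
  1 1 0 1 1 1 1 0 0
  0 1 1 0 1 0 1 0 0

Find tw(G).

4

A width-4 tree decomposition is:
Bags: B1 = {0, 1, 5, 6, 7}  B2 = {0, 1, 4, 6, 7}  B3 = {0, 1, 3, 5, 7}  B4 = {0, 1, 2, 4, 6}  B5 = {1, 2, 4, 6, 8}
Tree: B1–B2, B1–B3, B2–B4, B4–B5
Every bag has size at most 5, so the width is 5 − 1 = 4 and tw(G) ≤ 4. On the other hand G contains the 5-clique {0, 1, 3, 5, 7}. A clique must lie in a single bag of any decomposition, so no decomposition can have width below 4. The upper and lower bounds meet at 4, so that is the treewidth.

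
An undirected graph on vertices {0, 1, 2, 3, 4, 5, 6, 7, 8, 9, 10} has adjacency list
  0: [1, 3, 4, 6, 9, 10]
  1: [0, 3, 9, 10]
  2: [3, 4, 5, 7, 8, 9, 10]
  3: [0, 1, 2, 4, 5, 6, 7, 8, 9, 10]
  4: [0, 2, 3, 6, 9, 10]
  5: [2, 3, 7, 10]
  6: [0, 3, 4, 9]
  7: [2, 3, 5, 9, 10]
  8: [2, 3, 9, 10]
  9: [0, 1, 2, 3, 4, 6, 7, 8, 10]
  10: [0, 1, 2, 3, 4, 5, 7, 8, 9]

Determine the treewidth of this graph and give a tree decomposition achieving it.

Each bag holds 5 vertices, so the decomposition has width 4, which upper-bounds the treewidth. For the lower bound, the 5 vertices {0, 1, 3, 9, 10} are pairwise adjacent, and any tree decomposition puts a clique entirely inside one bag — forcing width ≥ 4. Hence tw(G) = 4 exactly.

Treewidth 4.
One optimal decomposition is:
Bags: B1 = {2, 3, 4, 9, 10}  B2 = {2, 3, 7, 9, 10}  B3 = {2, 3, 8, 9, 10}  B4 = {0, 3, 4, 9, 10}  B5 = {2, 3, 5, 7, 10}  B6 = {0, 1, 3, 9, 10}  B7 = {0, 3, 4, 6, 9}
Tree: B1–B2, B1–B3, B1–B4, B2–B5, B4–B6, B4–B7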